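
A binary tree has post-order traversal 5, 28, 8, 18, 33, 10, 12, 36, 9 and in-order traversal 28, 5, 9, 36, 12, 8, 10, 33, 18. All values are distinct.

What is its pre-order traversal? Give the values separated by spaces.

9 28 5 36 12 10 8 33 18

The last element of post-order is the root; it splits in-order into left and right subtrees.
Root 9: left subtree has 2 nodes {28, 5}, right has 6 {36, 12, 8, 10, 33, 18}.
  Root 28: left subtree has 0 nodes { }, right has 1 {5}.
  Root 36: left subtree has 0 nodes { }, right has 5 {12, 8, 10, 33, 18}.
    Root 12: left subtree has 0 nodes { }, right has 4 {8, 10, 33, 18}.
      Root 10: left subtree has 1 node {8}, right has 2 {33, 18}.
        Root 33: left subtree has 0 nodes { }, right has 1 {18}.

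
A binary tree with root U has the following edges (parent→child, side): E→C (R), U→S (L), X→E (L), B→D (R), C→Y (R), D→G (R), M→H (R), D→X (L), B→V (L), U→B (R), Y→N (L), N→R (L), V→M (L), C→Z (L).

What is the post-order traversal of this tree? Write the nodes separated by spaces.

S H M V Z R N Y C E X G D B U

Post-order visits the left subtree, then the right subtree, then the node.
At U: go left to S.
  S is a leaf — visit S.
At U: go right to B.
  At B: go left to V.
    At V: go left to M.
      At M: no left child.
      At M: go right to H.
        H is a leaf — visit H.
      Visit M.
    At V: no right child.
    Visit V.
  At B: go right to D.
    At D: go left to X.
      At X: go left to E.
        At E: no left child.
        At E: go right to C.
          At C: go left to Z.
            Z is a leaf — visit Z.
          At C: go right to Y.
            At Y: go left to N.
              At N: go left to R.
                R is a leaf — visit R.
              At N: no right child.
              Visit N.
            At Y: no right child.
            Visit Y.
          Visit C.
        Visit E.
      At X: no right child.
      Visit X.
    At D: go right to G.
      G is a leaf — visit G.
    Visit D.
  Visit B.
Visit U.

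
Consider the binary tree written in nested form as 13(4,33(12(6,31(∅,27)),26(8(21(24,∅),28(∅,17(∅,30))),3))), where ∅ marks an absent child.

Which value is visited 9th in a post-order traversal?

17

Post-order visits the left subtree, then the right subtree, then the node.
At 13: go left to 4.
  4 is a leaf — visit 4.
At 13: go right to 33.
  At 33: go left to 12.
    At 12: go left to 6.
      6 is a leaf — visit 6.
    At 12: go right to 31.
      At 31: no left child.
      At 31: go right to 27.
        27 is a leaf — visit 27.
      Visit 31.
    Visit 12.
  At 33: go right to 26.
    At 26: go left to 8.
      At 8: go left to 21.
        At 21: go left to 24.
          24 is a leaf — visit 24.
        At 21: no right child.
        Visit 21.
      At 8: go right to 28.
        At 28: no left child.
        At 28: go right to 17.
          At 17: no left child.
          At 17: go right to 30.
            30 is a leaf — visit 30.
          Visit 17.
        Visit 28.
      Visit 8.
    At 26: go right to 3.
      3 is a leaf — visit 3.
    Visit 26.
  Visit 33.
Visit 13.
Full post-order sequence: 4, 6, 27, 31, 12, 24, 21, 30, 17, 28, 8, 3, 26, 33, 13.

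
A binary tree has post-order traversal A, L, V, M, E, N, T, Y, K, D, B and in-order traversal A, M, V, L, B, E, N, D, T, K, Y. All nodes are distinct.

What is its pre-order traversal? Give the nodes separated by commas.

The last element of post-order is the root; it splits in-order into left and right subtrees.
Root B: left subtree has 4 nodes {A, M, V, L}, right has 6 {E, N, D, T, K, Y}.
  Root M: left subtree has 1 node {A}, right has 2 {V, L}.
    Root V: left subtree has 0 nodes { }, right has 1 {L}.
  Root D: left subtree has 2 nodes {E, N}, right has 3 {T, K, Y}.
    Root N: left subtree has 1 node {E}, right has 0 { }.
    Root K: left subtree has 1 node {T}, right has 1 {Y}.

B, M, A, V, L, D, N, E, K, T, Y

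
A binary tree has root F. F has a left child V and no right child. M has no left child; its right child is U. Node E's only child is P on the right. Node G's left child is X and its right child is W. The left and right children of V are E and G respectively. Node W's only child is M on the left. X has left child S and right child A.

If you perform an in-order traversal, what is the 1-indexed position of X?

In-order visits the left subtree, then the node, then the right subtree.
At F: go left to V.
  At V: go left to E.
    At E: no left child.
    Visit E.
    At E: go right to P.
      P is a leaf — visit P.
  Visit V.
  At V: go right to G.
    At G: go left to X.
      At X: go left to S.
        S is a leaf — visit S.
      Visit X.
      At X: go right to A.
        A is a leaf — visit A.
    Visit G.
    At G: go right to W.
      At W: go left to M.
        At M: no left child.
        Visit M.
        At M: go right to U.
          U is a leaf — visit U.
      Visit W.
      At W: no right child.
Visit F.
At F: no right child.
Full in-order sequence: E, P, V, S, X, A, G, M, U, W, F.

5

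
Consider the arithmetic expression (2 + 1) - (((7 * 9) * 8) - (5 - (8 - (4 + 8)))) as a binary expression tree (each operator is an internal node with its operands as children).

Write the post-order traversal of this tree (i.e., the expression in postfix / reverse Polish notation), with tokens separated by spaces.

Post-order on an expression tree gives postfix notation: for each operator, emit left operand, right operand, then the operator.

2 1 + 7 9 * 8 * 5 8 4 8 + - - - -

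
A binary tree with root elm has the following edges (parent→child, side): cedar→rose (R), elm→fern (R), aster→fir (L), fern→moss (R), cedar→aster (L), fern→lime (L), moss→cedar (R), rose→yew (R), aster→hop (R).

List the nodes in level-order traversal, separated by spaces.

elm fern lime moss cedar aster rose fir hop yew

Level-order visits nodes level by level from the root, left to right within each level.
Level 0: elm
Level 1: fern
Level 2: lime, moss
Level 3: cedar
Level 4: aster, rose
Level 5: fir, hop, yew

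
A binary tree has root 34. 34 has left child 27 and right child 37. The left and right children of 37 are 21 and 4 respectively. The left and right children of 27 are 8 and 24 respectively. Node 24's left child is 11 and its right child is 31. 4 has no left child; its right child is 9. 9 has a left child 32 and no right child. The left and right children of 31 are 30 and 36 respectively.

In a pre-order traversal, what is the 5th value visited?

Pre-order visits the node, then its left subtree, then its right subtree.
Visit 34.
At 34: go left to 27.
  Visit 27.
  At 27: go left to 8.
    8 is a leaf — visit 8.
  At 27: go right to 24.
    Visit 24.
    At 24: go left to 11.
      11 is a leaf — visit 11.
    At 24: go right to 31.
      Visit 31.
      At 31: go left to 30.
        30 is a leaf — visit 30.
      At 31: go right to 36.
        36 is a leaf — visit 36.
At 34: go right to 37.
  Visit 37.
  At 37: go left to 21.
    21 is a leaf — visit 21.
  At 37: go right to 4.
    Visit 4.
    At 4: no left child.
    At 4: go right to 9.
      Visit 9.
      At 9: go left to 32.
        32 is a leaf — visit 32.
      At 9: no right child.
Full pre-order sequence: 34, 27, 8, 24, 11, 31, 30, 36, 37, 21, 4, 9, 32.

11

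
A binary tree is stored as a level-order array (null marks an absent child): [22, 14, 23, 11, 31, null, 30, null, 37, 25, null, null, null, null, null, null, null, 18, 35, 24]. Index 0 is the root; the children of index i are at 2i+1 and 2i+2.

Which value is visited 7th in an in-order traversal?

In-order visits the left subtree, then the node, then the right subtree.
At 22: go left to 14.
  At 14: go left to 11.
    At 11: no left child.
    Visit 11.
    At 11: go right to 37.
      At 37: go left to 18.
        18 is a leaf — visit 18.
      Visit 37.
      At 37: go right to 35.
        35 is a leaf — visit 35.
  Visit 14.
  At 14: go right to 31.
    At 31: go left to 25.
      At 25: go left to 24.
        24 is a leaf — visit 24.
      Visit 25.
      At 25: no right child.
    Visit 31.
    At 31: no right child.
Visit 22.
At 22: go right to 23.
  At 23: no left child.
  Visit 23.
  At 23: go right to 30.
    30 is a leaf — visit 30.
Full in-order sequence: 11, 18, 37, 35, 14, 24, 25, 31, 22, 23, 30.

25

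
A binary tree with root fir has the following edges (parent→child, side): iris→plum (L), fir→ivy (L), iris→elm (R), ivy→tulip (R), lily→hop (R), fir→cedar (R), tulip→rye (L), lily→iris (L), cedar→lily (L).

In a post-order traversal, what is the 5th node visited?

elm

Post-order visits the left subtree, then the right subtree, then the node.
At fir: go left to ivy.
  At ivy: no left child.
  At ivy: go right to tulip.
    At tulip: go left to rye.
      rye is a leaf — visit rye.
    At tulip: no right child.
    Visit tulip.
  Visit ivy.
At fir: go right to cedar.
  At cedar: go left to lily.
    At lily: go left to iris.
      At iris: go left to plum.
        plum is a leaf — visit plum.
      At iris: go right to elm.
        elm is a leaf — visit elm.
      Visit iris.
    At lily: go right to hop.
      hop is a leaf — visit hop.
    Visit lily.
  At cedar: no right child.
  Visit cedar.
Visit fir.
Full post-order sequence: rye, tulip, ivy, plum, elm, iris, hop, lily, cedar, fir.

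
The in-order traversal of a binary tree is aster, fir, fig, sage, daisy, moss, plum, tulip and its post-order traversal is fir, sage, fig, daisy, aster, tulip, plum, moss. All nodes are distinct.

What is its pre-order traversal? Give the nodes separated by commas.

The last element of post-order is the root; it splits in-order into left and right subtrees.
Root moss: left subtree has 5 nodes {aster, fir, fig, sage, daisy}, right has 2 {plum, tulip}.
  Root aster: left subtree has 0 nodes { }, right has 4 {fir, fig, sage, daisy}.
    Root daisy: left subtree has 3 nodes {fir, fig, sage}, right has 0 { }.
      Root fig: left subtree has 1 node {fir}, right has 1 {sage}.
  Root plum: left subtree has 0 nodes { }, right has 1 {tulip}.

moss, aster, daisy, fig, fir, sage, plum, tulip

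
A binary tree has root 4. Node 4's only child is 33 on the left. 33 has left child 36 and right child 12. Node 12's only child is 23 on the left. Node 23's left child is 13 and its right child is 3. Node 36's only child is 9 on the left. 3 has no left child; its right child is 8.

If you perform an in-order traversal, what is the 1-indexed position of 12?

In-order visits the left subtree, then the node, then the right subtree.
At 4: go left to 33.
  At 33: go left to 36.
    At 36: go left to 9.
      9 is a leaf — visit 9.
    Visit 36.
    At 36: no right child.
  Visit 33.
  At 33: go right to 12.
    At 12: go left to 23.
      At 23: go left to 13.
        13 is a leaf — visit 13.
      Visit 23.
      At 23: go right to 3.
        At 3: no left child.
        Visit 3.
        At 3: go right to 8.
          8 is a leaf — visit 8.
    Visit 12.
    At 12: no right child.
Visit 4.
At 4: no right child.
Full in-order sequence: 9, 36, 33, 13, 23, 3, 8, 12, 4.

8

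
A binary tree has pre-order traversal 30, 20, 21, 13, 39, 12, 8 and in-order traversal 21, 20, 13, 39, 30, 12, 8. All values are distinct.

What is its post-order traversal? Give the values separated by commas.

The first element of pre-order is the root; it splits in-order into left and right subtrees.
Root 30: left subtree has 4 nodes {21, 20, 13, 39}, right has 2 {12, 8}.
  Root 20: left subtree has 1 node {21}, right has 2 {13, 39}.
    Root 13: left subtree has 0 nodes { }, right has 1 {39}.
  Root 12: left subtree has 0 nodes { }, right has 1 {8}.

21, 39, 13, 20, 8, 12, 30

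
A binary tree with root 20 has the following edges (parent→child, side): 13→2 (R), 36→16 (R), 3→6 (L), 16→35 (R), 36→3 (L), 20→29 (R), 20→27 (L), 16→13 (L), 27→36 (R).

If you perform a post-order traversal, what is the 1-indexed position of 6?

Post-order visits the left subtree, then the right subtree, then the node.
At 20: go left to 27.
  At 27: no left child.
  At 27: go right to 36.
    At 36: go left to 3.
      At 3: go left to 6.
        6 is a leaf — visit 6.
      At 3: no right child.
      Visit 3.
    At 36: go right to 16.
      At 16: go left to 13.
        At 13: no left child.
        At 13: go right to 2.
          2 is a leaf — visit 2.
        Visit 13.
      At 16: go right to 35.
        35 is a leaf — visit 35.
      Visit 16.
    Visit 36.
  Visit 27.
At 20: go right to 29.
  29 is a leaf — visit 29.
Visit 20.
Full post-order sequence: 6, 3, 2, 13, 35, 16, 36, 27, 29, 20.

1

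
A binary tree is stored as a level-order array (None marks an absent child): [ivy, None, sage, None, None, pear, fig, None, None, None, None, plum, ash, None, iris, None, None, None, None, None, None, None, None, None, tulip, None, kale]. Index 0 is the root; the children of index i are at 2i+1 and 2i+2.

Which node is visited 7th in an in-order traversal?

sage

In-order visits the left subtree, then the node, then the right subtree.
At ivy: no left child.
Visit ivy.
At ivy: go right to sage.
  At sage: go left to pear.
    At pear: go left to plum.
      At plum: no left child.
      Visit plum.
      At plum: go right to tulip.
        tulip is a leaf — visit tulip.
    Visit pear.
    At pear: go right to ash.
      At ash: no left child.
      Visit ash.
      At ash: go right to kale.
        kale is a leaf — visit kale.
  Visit sage.
  At sage: go right to fig.
    At fig: no left child.
    Visit fig.
    At fig: go right to iris.
      iris is a leaf — visit iris.
Full in-order sequence: ivy, plum, tulip, pear, ash, kale, sage, fig, iris.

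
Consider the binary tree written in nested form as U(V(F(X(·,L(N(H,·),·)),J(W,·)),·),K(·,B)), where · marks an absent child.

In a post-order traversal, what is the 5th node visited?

W

Post-order visits the left subtree, then the right subtree, then the node.
At U: go left to V.
  At V: go left to F.
    At F: go left to X.
      At X: no left child.
      At X: go right to L.
        At L: go left to N.
          At N: go left to H.
            H is a leaf — visit H.
          At N: no right child.
          Visit N.
        At L: no right child.
        Visit L.
      Visit X.
    At F: go right to J.
      At J: go left to W.
        W is a leaf — visit W.
      At J: no right child.
      Visit J.
    Visit F.
  At V: no right child.
  Visit V.
At U: go right to K.
  At K: no left child.
  At K: go right to B.
    B is a leaf — visit B.
  Visit K.
Visit U.
Full post-order sequence: H, N, L, X, W, J, F, V, B, K, U.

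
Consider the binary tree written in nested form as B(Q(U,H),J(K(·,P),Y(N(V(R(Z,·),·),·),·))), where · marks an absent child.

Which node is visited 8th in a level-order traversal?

Level-order visits nodes level by level from the root, left to right within each level.
Level 0: B
Level 1: Q, J
Level 2: U, H, K, Y
Level 3: P, N
Level 4: V
Level 5: R
Level 6: Z
Full level-order sequence: B, Q, J, U, H, K, Y, P, N, V, R, Z.

P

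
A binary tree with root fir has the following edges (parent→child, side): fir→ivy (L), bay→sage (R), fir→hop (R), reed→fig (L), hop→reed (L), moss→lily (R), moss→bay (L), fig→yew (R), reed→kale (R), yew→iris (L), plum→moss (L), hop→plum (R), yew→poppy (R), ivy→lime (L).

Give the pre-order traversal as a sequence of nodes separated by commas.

fir, ivy, lime, hop, reed, fig, yew, iris, poppy, kale, plum, moss, bay, sage, lily

Pre-order visits the node, then its left subtree, then its right subtree.
Visit fir.
At fir: go left to ivy.
  Visit ivy.
  At ivy: go left to lime.
    lime is a leaf — visit lime.
  At ivy: no right child.
At fir: go right to hop.
  Visit hop.
  At hop: go left to reed.
    Visit reed.
    At reed: go left to fig.
      Visit fig.
      At fig: no left child.
      At fig: go right to yew.
        Visit yew.
        At yew: go left to iris.
          iris is a leaf — visit iris.
        At yew: go right to poppy.
          poppy is a leaf — visit poppy.
    At reed: go right to kale.
      kale is a leaf — visit kale.
  At hop: go right to plum.
    Visit plum.
    At plum: go left to moss.
      Visit moss.
      At moss: go left to bay.
        Visit bay.
        At bay: no left child.
        At bay: go right to sage.
          sage is a leaf — visit sage.
      At moss: go right to lily.
        lily is a leaf — visit lily.
    At plum: no right child.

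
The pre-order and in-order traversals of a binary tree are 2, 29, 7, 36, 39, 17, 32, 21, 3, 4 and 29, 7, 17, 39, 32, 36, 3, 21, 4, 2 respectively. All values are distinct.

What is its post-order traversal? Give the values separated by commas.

The first element of pre-order is the root; it splits in-order into left and right subtrees.
Root 2: left subtree has 9 nodes {29, 7, 17, 39, 32, 36, 3, 21, 4}, right has 0 { }.
  Root 29: left subtree has 0 nodes { }, right has 8 {7, 17, 39, 32, 36, 3, 21, 4}.
    Root 7: left subtree has 0 nodes { }, right has 7 {17, 39, 32, 36, 3, 21, 4}.
      Root 36: left subtree has 3 nodes {17, 39, 32}, right has 3 {3, 21, 4}.
        Root 39: left subtree has 1 node {17}, right has 1 {32}.
        Root 21: left subtree has 1 node {3}, right has 1 {4}.

17, 32, 39, 3, 4, 21, 36, 7, 29, 2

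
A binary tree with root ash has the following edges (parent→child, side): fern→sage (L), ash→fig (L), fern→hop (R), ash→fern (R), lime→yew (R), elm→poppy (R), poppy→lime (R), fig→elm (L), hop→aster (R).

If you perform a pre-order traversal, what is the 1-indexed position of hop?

9

Pre-order visits the node, then its left subtree, then its right subtree.
Visit ash.
At ash: go left to fig.
  Visit fig.
  At fig: go left to elm.
    Visit elm.
    At elm: no left child.
    At elm: go right to poppy.
      Visit poppy.
      At poppy: no left child.
      At poppy: go right to lime.
        Visit lime.
        At lime: no left child.
        At lime: go right to yew.
          yew is a leaf — visit yew.
  At fig: no right child.
At ash: go right to fern.
  Visit fern.
  At fern: go left to sage.
    sage is a leaf — visit sage.
  At fern: go right to hop.
    Visit hop.
    At hop: no left child.
    At hop: go right to aster.
      aster is a leaf — visit aster.
Full pre-order sequence: ash, fig, elm, poppy, lime, yew, fern, sage, hop, aster.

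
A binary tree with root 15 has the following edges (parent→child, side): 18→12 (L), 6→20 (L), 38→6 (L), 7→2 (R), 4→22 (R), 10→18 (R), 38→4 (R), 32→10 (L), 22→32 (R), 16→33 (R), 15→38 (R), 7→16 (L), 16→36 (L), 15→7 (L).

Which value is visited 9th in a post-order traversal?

18

Post-order visits the left subtree, then the right subtree, then the node.
At 15: go left to 7.
  At 7: go left to 16.
    At 16: go left to 36.
      36 is a leaf — visit 36.
    At 16: go right to 33.
      33 is a leaf — visit 33.
    Visit 16.
  At 7: go right to 2.
    2 is a leaf — visit 2.
  Visit 7.
At 15: go right to 38.
  At 38: go left to 6.
    At 6: go left to 20.
      20 is a leaf — visit 20.
    At 6: no right child.
    Visit 6.
  At 38: go right to 4.
    At 4: no left child.
    At 4: go right to 22.
      At 22: no left child.
      At 22: go right to 32.
        At 32: go left to 10.
          At 10: no left child.
          At 10: go right to 18.
            At 18: go left to 12.
              12 is a leaf — visit 12.
            At 18: no right child.
            Visit 18.
          Visit 10.
        At 32: no right child.
        Visit 32.
      Visit 22.
    Visit 4.
  Visit 38.
Visit 15.
Full post-order sequence: 36, 33, 16, 2, 7, 20, 6, 12, 18, 10, 32, 22, 4, 38, 15.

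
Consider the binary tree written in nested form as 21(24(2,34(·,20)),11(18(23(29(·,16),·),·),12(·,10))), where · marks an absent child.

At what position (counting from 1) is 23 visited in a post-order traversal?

Post-order visits the left subtree, then the right subtree, then the node.
At 21: go left to 24.
  At 24: go left to 2.
    2 is a leaf — visit 2.
  At 24: go right to 34.
    At 34: no left child.
    At 34: go right to 20.
      20 is a leaf — visit 20.
    Visit 34.
  Visit 24.
At 21: go right to 11.
  At 11: go left to 18.
    At 18: go left to 23.
      At 23: go left to 29.
        At 29: no left child.
        At 29: go right to 16.
          16 is a leaf — visit 16.
        Visit 29.
      At 23: no right child.
      Visit 23.
    At 18: no right child.
    Visit 18.
  At 11: go right to 12.
    At 12: no left child.
    At 12: go right to 10.
      10 is a leaf — visit 10.
    Visit 12.
  Visit 11.
Visit 21.
Full post-order sequence: 2, 20, 34, 24, 16, 29, 23, 18, 10, 12, 11, 21.

7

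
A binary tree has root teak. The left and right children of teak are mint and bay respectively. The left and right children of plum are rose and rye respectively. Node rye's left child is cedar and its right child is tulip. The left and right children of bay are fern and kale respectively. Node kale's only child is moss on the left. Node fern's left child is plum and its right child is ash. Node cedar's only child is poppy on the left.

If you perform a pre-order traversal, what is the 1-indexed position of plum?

5

Pre-order visits the node, then its left subtree, then its right subtree.
Visit teak.
At teak: go left to mint.
  mint is a leaf — visit mint.
At teak: go right to bay.
  Visit bay.
  At bay: go left to fern.
    Visit fern.
    At fern: go left to plum.
      Visit plum.
      At plum: go left to rose.
        rose is a leaf — visit rose.
      At plum: go right to rye.
        Visit rye.
        At rye: go left to cedar.
          Visit cedar.
          At cedar: go left to poppy.
            poppy is a leaf — visit poppy.
          At cedar: no right child.
        At rye: go right to tulip.
          tulip is a leaf — visit tulip.
    At fern: go right to ash.
      ash is a leaf — visit ash.
  At bay: go right to kale.
    Visit kale.
    At kale: go left to moss.
      moss is a leaf — visit moss.
    At kale: no right child.
Full pre-order sequence: teak, mint, bay, fern, plum, rose, rye, cedar, poppy, tulip, ash, kale, moss.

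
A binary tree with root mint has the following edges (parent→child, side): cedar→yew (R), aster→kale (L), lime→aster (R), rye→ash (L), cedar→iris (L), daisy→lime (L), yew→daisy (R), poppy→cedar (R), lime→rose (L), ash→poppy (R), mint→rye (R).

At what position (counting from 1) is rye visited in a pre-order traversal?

2

Pre-order visits the node, then its left subtree, then its right subtree.
Visit mint.
At mint: no left child.
At mint: go right to rye.
  Visit rye.
  At rye: go left to ash.
    Visit ash.
    At ash: no left child.
    At ash: go right to poppy.
      Visit poppy.
      At poppy: no left child.
      At poppy: go right to cedar.
        Visit cedar.
        At cedar: go left to iris.
          iris is a leaf — visit iris.
        At cedar: go right to yew.
          Visit yew.
          At yew: no left child.
          At yew: go right to daisy.
            Visit daisy.
            At daisy: go left to lime.
              Visit lime.
              At lime: go left to rose.
                rose is a leaf — visit rose.
              At lime: go right to aster.
                Visit aster.
                At aster: go left to kale.
                  kale is a leaf — visit kale.
                At aster: no right child.
            At daisy: no right child.
  At rye: no right child.
Full pre-order sequence: mint, rye, ash, poppy, cedar, iris, yew, daisy, lime, rose, aster, kale.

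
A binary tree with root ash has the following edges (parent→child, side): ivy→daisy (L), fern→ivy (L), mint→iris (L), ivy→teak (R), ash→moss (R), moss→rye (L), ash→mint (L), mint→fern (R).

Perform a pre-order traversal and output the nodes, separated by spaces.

Pre-order visits the node, then its left subtree, then its right subtree.
Visit ash.
At ash: go left to mint.
  Visit mint.
  At mint: go left to iris.
    iris is a leaf — visit iris.
  At mint: go right to fern.
    Visit fern.
    At fern: go left to ivy.
      Visit ivy.
      At ivy: go left to daisy.
        daisy is a leaf — visit daisy.
      At ivy: go right to teak.
        teak is a leaf — visit teak.
    At fern: no right child.
At ash: go right to moss.
  Visit moss.
  At moss: go left to rye.
    rye is a leaf — visit rye.
  At moss: no right child.

ash mint iris fern ivy daisy teak moss rye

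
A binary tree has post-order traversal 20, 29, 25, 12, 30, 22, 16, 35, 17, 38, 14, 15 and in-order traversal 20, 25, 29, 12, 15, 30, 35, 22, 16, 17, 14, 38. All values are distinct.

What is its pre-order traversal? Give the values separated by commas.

The last element of post-order is the root; it splits in-order into left and right subtrees.
Root 15: left subtree has 4 nodes {20, 25, 29, 12}, right has 7 {30, 35, 22, 16, 17, 14, 38}.
  Root 12: left subtree has 3 nodes {20, 25, 29}, right has 0 { }.
    Root 25: left subtree has 1 node {20}, right has 1 {29}.
  Root 14: left subtree has 5 nodes {30, 35, 22, 16, 17}, right has 1 {38}.
    Root 17: left subtree has 4 nodes {30, 35, 22, 16}, right has 0 { }.
      Root 35: left subtree has 1 node {30}, right has 2 {22, 16}.
        Root 16: left subtree has 1 node {22}, right has 0 { }.

15, 12, 25, 20, 29, 14, 17, 35, 30, 16, 22, 38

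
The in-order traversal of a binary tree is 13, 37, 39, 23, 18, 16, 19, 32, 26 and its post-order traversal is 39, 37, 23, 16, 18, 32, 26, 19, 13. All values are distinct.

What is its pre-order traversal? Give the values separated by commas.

13, 19, 18, 23, 37, 39, 16, 26, 32

The last element of post-order is the root; it splits in-order into left and right subtrees.
Root 13: left subtree has 0 nodes { }, right has 8 {37, 39, 23, 18, 16, 19, 32, 26}.
  Root 19: left subtree has 5 nodes {37, 39, 23, 18, 16}, right has 2 {32, 26}.
    Root 18: left subtree has 3 nodes {37, 39, 23}, right has 1 {16}.
      Root 23: left subtree has 2 nodes {37, 39}, right has 0 { }.
        Root 37: left subtree has 0 nodes { }, right has 1 {39}.
    Root 26: left subtree has 1 node {32}, right has 0 { }.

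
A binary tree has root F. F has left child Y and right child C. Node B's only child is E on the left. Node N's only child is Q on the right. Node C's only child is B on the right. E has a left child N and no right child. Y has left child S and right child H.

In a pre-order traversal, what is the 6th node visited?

Pre-order visits the node, then its left subtree, then its right subtree.
Visit F.
At F: go left to Y.
  Visit Y.
  At Y: go left to S.
    S is a leaf — visit S.
  At Y: go right to H.
    H is a leaf — visit H.
At F: go right to C.
  Visit C.
  At C: no left child.
  At C: go right to B.
    Visit B.
    At B: go left to E.
      Visit E.
      At E: go left to N.
        Visit N.
        At N: no left child.
        At N: go right to Q.
          Q is a leaf — visit Q.
      At E: no right child.
    At B: no right child.
Full pre-order sequence: F, Y, S, H, C, B, E, N, Q.

B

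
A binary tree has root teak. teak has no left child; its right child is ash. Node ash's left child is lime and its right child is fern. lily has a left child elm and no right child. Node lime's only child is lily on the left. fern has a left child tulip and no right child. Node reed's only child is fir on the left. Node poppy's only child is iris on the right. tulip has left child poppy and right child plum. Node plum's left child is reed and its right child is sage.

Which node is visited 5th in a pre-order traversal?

elm

Pre-order visits the node, then its left subtree, then its right subtree.
Visit teak.
At teak: no left child.
At teak: go right to ash.
  Visit ash.
  At ash: go left to lime.
    Visit lime.
    At lime: go left to lily.
      Visit lily.
      At lily: go left to elm.
        elm is a leaf — visit elm.
      At lily: no right child.
    At lime: no right child.
  At ash: go right to fern.
    Visit fern.
    At fern: go left to tulip.
      Visit tulip.
      At tulip: go left to poppy.
        Visit poppy.
        At poppy: no left child.
        At poppy: go right to iris.
          iris is a leaf — visit iris.
      At tulip: go right to plum.
        Visit plum.
        At plum: go left to reed.
          Visit reed.
          At reed: go left to fir.
            fir is a leaf — visit fir.
          At reed: no right child.
        At plum: go right to sage.
          sage is a leaf — visit sage.
    At fern: no right child.
Full pre-order sequence: teak, ash, lime, lily, elm, fern, tulip, poppy, iris, plum, reed, fir, sage.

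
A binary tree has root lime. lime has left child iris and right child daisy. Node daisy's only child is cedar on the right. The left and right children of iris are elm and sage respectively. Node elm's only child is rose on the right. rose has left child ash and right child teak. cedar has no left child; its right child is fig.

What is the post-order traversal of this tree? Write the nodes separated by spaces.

Post-order visits the left subtree, then the right subtree, then the node.
At lime: go left to iris.
  At iris: go left to elm.
    At elm: no left child.
    At elm: go right to rose.
      At rose: go left to ash.
        ash is a leaf — visit ash.
      At rose: go right to teak.
        teak is a leaf — visit teak.
      Visit rose.
    Visit elm.
  At iris: go right to sage.
    sage is a leaf — visit sage.
  Visit iris.
At lime: go right to daisy.
  At daisy: no left child.
  At daisy: go right to cedar.
    At cedar: no left child.
    At cedar: go right to fig.
      fig is a leaf — visit fig.
    Visit cedar.
  Visit daisy.
Visit lime.

ash teak rose elm sage iris fig cedar daisy lime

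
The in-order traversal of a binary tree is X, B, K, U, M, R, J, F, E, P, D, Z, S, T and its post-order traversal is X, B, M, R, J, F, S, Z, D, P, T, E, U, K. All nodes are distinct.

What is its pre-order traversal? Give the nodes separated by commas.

The last element of post-order is the root; it splits in-order into left and right subtrees.
Root K: left subtree has 2 nodes {X, B}, right has 11 {U, M, R, J, F, E, P, D, Z, S, T}.
  Root B: left subtree has 1 node {X}, right has 0 { }.
  Root U: left subtree has 0 nodes { }, right has 10 {M, R, J, F, E, P, D, Z, S, T}.
    Root E: left subtree has 4 nodes {M, R, J, F}, right has 5 {P, D, Z, S, T}.
      Root F: left subtree has 3 nodes {M, R, J}, right has 0 { }.
        Root J: left subtree has 2 nodes {M, R}, right has 0 { }.
          Root R: left subtree has 1 node {M}, right has 0 { }.
      Root T: left subtree has 4 nodes {P, D, Z, S}, right has 0 { }.
        Root P: left subtree has 0 nodes { }, right has 3 {D, Z, S}.
          Root D: left subtree has 0 nodes { }, right has 2 {Z, S}.
            Root Z: left subtree has 0 nodes { }, right has 1 {S}.

K, B, X, U, E, F, J, R, M, T, P, D, Z, S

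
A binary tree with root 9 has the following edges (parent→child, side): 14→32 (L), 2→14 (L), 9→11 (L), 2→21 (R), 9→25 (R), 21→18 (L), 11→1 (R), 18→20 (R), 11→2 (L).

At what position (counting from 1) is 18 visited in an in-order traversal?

4

In-order visits the left subtree, then the node, then the right subtree.
At 9: go left to 11.
  At 11: go left to 2.
    At 2: go left to 14.
      At 14: go left to 32.
        32 is a leaf — visit 32.
      Visit 14.
      At 14: no right child.
    Visit 2.
    At 2: go right to 21.
      At 21: go left to 18.
        At 18: no left child.
        Visit 18.
        At 18: go right to 20.
          20 is a leaf — visit 20.
      Visit 21.
      At 21: no right child.
  Visit 11.
  At 11: go right to 1.
    1 is a leaf — visit 1.
Visit 9.
At 9: go right to 25.
  25 is a leaf — visit 25.
Full in-order sequence: 32, 14, 2, 18, 20, 21, 11, 1, 9, 25.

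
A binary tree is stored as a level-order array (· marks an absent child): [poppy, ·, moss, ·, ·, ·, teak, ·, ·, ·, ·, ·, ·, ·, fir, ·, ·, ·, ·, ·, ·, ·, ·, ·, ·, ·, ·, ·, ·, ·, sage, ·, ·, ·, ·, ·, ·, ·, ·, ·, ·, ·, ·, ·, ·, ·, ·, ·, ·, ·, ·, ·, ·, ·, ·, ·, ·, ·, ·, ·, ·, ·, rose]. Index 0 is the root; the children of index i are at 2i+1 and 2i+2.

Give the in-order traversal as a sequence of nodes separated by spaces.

In-order visits the left subtree, then the node, then the right subtree.
At poppy: no left child.
Visit poppy.
At poppy: go right to moss.
  At moss: no left child.
  Visit moss.
  At moss: go right to teak.
    At teak: no left child.
    Visit teak.
    At teak: go right to fir.
      At fir: no left child.
      Visit fir.
      At fir: go right to sage.
        At sage: no left child.
        Visit sage.
        At sage: go right to rose.
          rose is a leaf — visit rose.

poppy moss teak fir sage rose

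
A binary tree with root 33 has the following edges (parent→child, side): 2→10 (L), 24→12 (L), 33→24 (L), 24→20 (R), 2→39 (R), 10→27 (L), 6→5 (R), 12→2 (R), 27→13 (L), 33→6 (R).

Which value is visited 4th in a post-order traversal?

Post-order visits the left subtree, then the right subtree, then the node.
At 33: go left to 24.
  At 24: go left to 12.
    At 12: no left child.
    At 12: go right to 2.
      At 2: go left to 10.
        At 10: go left to 27.
          At 27: go left to 13.
            13 is a leaf — visit 13.
          At 27: no right child.
          Visit 27.
        At 10: no right child.
        Visit 10.
      At 2: go right to 39.
        39 is a leaf — visit 39.
      Visit 2.
    Visit 12.
  At 24: go right to 20.
    20 is a leaf — visit 20.
  Visit 24.
At 33: go right to 6.
  At 6: no left child.
  At 6: go right to 5.
    5 is a leaf — visit 5.
  Visit 6.
Visit 33.
Full post-order sequence: 13, 27, 10, 39, 2, 12, 20, 24, 5, 6, 33.

39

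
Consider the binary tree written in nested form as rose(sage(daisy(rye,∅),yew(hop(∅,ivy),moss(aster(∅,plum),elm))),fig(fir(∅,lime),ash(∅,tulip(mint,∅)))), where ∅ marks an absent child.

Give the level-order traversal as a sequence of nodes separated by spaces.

Level-order visits nodes level by level from the root, left to right within each level.
Level 0: rose
Level 1: sage, fig
Level 2: daisy, yew, fir, ash
Level 3: rye, hop, moss, lime, tulip
Level 4: ivy, aster, elm, mint
Level 5: plum

rose sage fig daisy yew fir ash rye hop moss lime tulip ivy aster elm mint plum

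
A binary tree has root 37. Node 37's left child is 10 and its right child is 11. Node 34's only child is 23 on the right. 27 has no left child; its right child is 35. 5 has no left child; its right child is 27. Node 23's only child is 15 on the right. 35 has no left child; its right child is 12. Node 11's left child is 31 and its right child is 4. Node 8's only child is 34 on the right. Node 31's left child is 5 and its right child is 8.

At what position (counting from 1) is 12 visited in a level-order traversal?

Level-order visits nodes level by level from the root, left to right within each level.
Level 0: 37
Level 1: 10, 11
Level 2: 31, 4
Level 3: 5, 8
Level 4: 27, 34
Level 5: 35, 23
Level 6: 12, 15
Full level-order sequence: 37, 10, 11, 31, 4, 5, 8, 27, 34, 35, 23, 12, 15.

12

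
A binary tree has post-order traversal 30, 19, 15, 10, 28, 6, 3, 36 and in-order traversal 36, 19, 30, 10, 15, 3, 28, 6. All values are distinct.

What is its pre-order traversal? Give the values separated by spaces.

36 3 10 19 30 15 6 28

The last element of post-order is the root; it splits in-order into left and right subtrees.
Root 36: left subtree has 0 nodes { }, right has 7 {19, 30, 10, 15, 3, 28, 6}.
  Root 3: left subtree has 4 nodes {19, 30, 10, 15}, right has 2 {28, 6}.
    Root 10: left subtree has 2 nodes {19, 30}, right has 1 {15}.
      Root 19: left subtree has 0 nodes { }, right has 1 {30}.
    Root 6: left subtree has 1 node {28}, right has 0 { }.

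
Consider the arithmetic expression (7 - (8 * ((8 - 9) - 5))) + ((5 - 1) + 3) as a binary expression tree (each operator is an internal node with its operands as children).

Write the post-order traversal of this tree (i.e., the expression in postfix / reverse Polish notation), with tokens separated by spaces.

7 8 8 9 - 5 - * - 5 1 - 3 + +

Post-order on an expression tree gives postfix notation: for each operator, emit left operand, right operand, then the operator.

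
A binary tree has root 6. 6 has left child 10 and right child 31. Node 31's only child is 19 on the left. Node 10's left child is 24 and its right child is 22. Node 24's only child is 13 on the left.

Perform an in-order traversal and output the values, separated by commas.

13, 24, 10, 22, 6, 19, 31

In-order visits the left subtree, then the node, then the right subtree.
At 6: go left to 10.
  At 10: go left to 24.
    At 24: go left to 13.
      13 is a leaf — visit 13.
    Visit 24.
    At 24: no right child.
  Visit 10.
  At 10: go right to 22.
    22 is a leaf — visit 22.
Visit 6.
At 6: go right to 31.
  At 31: go left to 19.
    19 is a leaf — visit 19.
  Visit 31.
  At 31: no right child.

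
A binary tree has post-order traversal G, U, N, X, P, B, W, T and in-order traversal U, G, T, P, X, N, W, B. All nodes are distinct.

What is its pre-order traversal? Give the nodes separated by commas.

The last element of post-order is the root; it splits in-order into left and right subtrees.
Root T: left subtree has 2 nodes {U, G}, right has 5 {P, X, N, W, B}.
  Root U: left subtree has 0 nodes { }, right has 1 {G}.
  Root W: left subtree has 3 nodes {P, X, N}, right has 1 {B}.
    Root P: left subtree has 0 nodes { }, right has 2 {X, N}.
      Root X: left subtree has 0 nodes { }, right has 1 {N}.

T, U, G, W, P, X, N, B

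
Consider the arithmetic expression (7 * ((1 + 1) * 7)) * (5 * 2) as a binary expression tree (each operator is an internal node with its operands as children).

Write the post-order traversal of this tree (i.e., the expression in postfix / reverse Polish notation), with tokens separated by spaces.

Post-order on an expression tree gives postfix notation: for each operator, emit left operand, right operand, then the operator.

7 1 1 + 7 * * 5 2 * *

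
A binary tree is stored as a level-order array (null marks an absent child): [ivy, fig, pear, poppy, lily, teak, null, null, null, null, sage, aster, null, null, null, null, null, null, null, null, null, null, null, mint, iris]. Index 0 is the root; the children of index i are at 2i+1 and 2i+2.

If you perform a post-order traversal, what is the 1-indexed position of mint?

5

Post-order visits the left subtree, then the right subtree, then the node.
At ivy: go left to fig.
  At fig: go left to poppy.
    poppy is a leaf — visit poppy.
  At fig: go right to lily.
    At lily: no left child.
    At lily: go right to sage.
      sage is a leaf — visit sage.
    Visit lily.
  Visit fig.
At ivy: go right to pear.
  At pear: go left to teak.
    At teak: go left to aster.
      At aster: go left to mint.
        mint is a leaf — visit mint.
      At aster: go right to iris.
        iris is a leaf — visit iris.
      Visit aster.
    At teak: no right child.
    Visit teak.
  At pear: no right child.
  Visit pear.
Visit ivy.
Full post-order sequence: poppy, sage, lily, fig, mint, iris, aster, teak, pear, ivy.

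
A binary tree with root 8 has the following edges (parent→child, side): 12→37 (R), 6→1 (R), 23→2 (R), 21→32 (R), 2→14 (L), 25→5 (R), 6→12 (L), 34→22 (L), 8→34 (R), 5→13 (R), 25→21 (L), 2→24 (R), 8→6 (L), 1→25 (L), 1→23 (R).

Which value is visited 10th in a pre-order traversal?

13

Pre-order visits the node, then its left subtree, then its right subtree.
Visit 8.
At 8: go left to 6.
  Visit 6.
  At 6: go left to 12.
    Visit 12.
    At 12: no left child.
    At 12: go right to 37.
      37 is a leaf — visit 37.
  At 6: go right to 1.
    Visit 1.
    At 1: go left to 25.
      Visit 25.
      At 25: go left to 21.
        Visit 21.
        At 21: no left child.
        At 21: go right to 32.
          32 is a leaf — visit 32.
      At 25: go right to 5.
        Visit 5.
        At 5: no left child.
        At 5: go right to 13.
          13 is a leaf — visit 13.
    At 1: go right to 23.
      Visit 23.
      At 23: no left child.
      At 23: go right to 2.
        Visit 2.
        At 2: go left to 14.
          14 is a leaf — visit 14.
        At 2: go right to 24.
          24 is a leaf — visit 24.
At 8: go right to 34.
  Visit 34.
  At 34: go left to 22.
    22 is a leaf — visit 22.
  At 34: no right child.
Full pre-order sequence: 8, 6, 12, 37, 1, 25, 21, 32, 5, 13, 23, 2, 14, 24, 34, 22.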